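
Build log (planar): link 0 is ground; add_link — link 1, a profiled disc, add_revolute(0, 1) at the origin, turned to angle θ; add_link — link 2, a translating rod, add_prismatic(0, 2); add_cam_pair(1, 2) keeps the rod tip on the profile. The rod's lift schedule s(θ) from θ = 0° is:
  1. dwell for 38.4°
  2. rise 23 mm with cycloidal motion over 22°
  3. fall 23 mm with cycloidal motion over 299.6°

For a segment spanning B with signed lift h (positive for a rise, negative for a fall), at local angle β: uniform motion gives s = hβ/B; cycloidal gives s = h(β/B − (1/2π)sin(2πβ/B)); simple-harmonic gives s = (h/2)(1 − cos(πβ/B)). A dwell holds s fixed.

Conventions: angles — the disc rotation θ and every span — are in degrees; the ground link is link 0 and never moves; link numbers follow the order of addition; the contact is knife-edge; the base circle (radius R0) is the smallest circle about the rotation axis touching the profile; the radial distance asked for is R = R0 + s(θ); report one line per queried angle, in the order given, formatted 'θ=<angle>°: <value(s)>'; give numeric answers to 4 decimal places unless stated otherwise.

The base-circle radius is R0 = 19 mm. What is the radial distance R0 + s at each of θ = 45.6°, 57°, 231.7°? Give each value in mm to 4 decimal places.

seg 1 [0°–38.4°] dwell: s stays 0.0000
seg 2 [38.4°–60.4°] cycloidal, h=23: θ=45.6° here. β=7.2, B=22. 23·(0.3273 − sin(2π·0.3273)/(2π)) = 4.2897 → s = 4.2897
seg 2 [38.4°–60.4°] cycloidal, h=23: θ=57° here. β=18.6, B=22. 23·(0.8455 − sin(2π·0.8455)/(2π)) = 22.4671 → s = 22.4671
seg 2 [38.4°–60.4°] cycloidal, h=23: full span → s += 23 → s = 23.0000
seg 3 [60.4°–360°] cycloidal, h=-23: θ=231.7° here. β=171.3, B=299.6. -23·(0.5718 − sin(2π·0.5718)/(2π)) = -14.7457 → s = 8.2543
θ=45.6°: R = R0 + s = 19 + 4.2897 = 23.2897
θ=57°: R = R0 + s = 19 + 22.4671 = 41.4671
θ=231.7°: R = R0 + s = 19 + 8.2543 = 27.2543

θ=45.6°: 23.2897
θ=57°: 41.4671
θ=231.7°: 27.2543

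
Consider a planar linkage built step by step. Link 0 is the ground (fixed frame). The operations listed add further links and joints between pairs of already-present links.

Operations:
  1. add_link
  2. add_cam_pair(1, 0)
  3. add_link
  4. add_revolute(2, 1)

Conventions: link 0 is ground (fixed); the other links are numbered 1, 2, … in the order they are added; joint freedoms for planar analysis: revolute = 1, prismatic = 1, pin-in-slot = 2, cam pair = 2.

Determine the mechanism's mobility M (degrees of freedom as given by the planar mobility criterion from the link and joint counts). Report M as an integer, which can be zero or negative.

L=1 J1=0 J2=0
add link → L=2 J1=0 J2=0
C@1,0 dof=2 J2 → L=2 J1=0 J2=1
add link → L=3 J1=0 J2=1
R@2,1 dof=1 J1 → L=3 J1=1 J2=1
M=3(L−1)−2J1−J2=3·2−2·1−1=3

M = 3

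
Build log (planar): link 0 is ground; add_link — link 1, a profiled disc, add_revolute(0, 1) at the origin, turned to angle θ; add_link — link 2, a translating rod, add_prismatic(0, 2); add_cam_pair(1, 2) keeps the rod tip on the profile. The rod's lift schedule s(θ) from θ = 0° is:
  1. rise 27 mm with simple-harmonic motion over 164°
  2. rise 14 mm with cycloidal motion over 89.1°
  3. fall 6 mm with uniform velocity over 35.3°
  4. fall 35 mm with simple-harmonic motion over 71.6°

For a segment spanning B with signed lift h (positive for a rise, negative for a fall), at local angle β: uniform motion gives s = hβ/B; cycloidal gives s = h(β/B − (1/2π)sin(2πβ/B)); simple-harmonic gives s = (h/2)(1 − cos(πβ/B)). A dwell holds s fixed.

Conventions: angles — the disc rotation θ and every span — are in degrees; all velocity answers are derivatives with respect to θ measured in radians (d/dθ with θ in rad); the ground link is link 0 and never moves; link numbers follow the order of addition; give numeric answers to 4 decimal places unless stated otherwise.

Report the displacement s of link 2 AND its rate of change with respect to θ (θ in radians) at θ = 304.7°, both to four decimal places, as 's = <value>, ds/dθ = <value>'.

seg 1 [0°–164°] simple-harmonic, h=27: full span → s += 27 → s = 27.0000
seg 2 [164°–253.1°] cycloidal, h=14: full span → s += 14 → s = 41.0000
seg 3 [253.1°–288.4°] uniform, h=-6: full span → s += -6 → s = 35.0000
seg 4 [288.4°–360°] simple-harmonic, h=-35: θ=304.7° here. β=16.3, B=71.6. -35/2·(1 − cos(π·0.2277)) = -4.2881 → s = 30.7119
velocity in seg [288.4°–360°] (simple-harmonic), θ in radians: β = 16.3° = 0.2845 rad, B = 71.6° = 1.2497 rad; ds/dθ = (πh/(2B)) sin(πβ/B) = (π·(-35)/(2·1.2497)) sin(π·0.2277) = -28.849980 mm/rad

s = 30.7119, ds/dθ = -28.8500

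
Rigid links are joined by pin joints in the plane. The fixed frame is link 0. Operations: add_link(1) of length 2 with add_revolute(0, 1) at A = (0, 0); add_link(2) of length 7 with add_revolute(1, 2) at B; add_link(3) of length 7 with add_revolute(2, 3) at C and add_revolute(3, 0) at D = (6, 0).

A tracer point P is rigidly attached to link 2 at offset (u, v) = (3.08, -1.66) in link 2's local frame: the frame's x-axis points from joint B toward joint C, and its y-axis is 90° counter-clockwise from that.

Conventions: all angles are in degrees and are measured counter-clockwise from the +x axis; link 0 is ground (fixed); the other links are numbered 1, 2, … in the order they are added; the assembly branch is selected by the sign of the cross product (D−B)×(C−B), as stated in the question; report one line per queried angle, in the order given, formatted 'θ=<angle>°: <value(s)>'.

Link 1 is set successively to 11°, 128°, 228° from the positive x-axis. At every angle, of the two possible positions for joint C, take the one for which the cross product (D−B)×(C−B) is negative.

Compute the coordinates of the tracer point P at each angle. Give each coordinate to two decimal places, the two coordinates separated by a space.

A=(0,0), D=(6.00,0)
θ=11°: B = A + 2.00·(cos11°, sin11°) = (1.9633, 0.3816)
θ=11°: |BD| = 4.0547
θ=11°: circle(B,7.00) ∩ circle(D,7.00): a=2.0274, h=6.7000
θ=11°:   candidates: C₊=(4.6122,6.8611) cross=27.167; C₋=(3.3510,-6.4794) cross=-27.167
θ=11°:   branch - wants cross < 0 → take C=(3.3510,-6.4794) (cross=-27.167)
θ=11°: ex = (C−B)/|BC| = (0.1983,-0.9802); ey = (0.9802,0.1983)
θ=11°: P = B + 3.08·ex + -1.66·ey = (0.9468,-2.9664)
θ=128°: B = A + 2.00·(cos128°, sin128°) = (-1.2313, 1.5760)
θ=128°: |BD| = 7.4011
θ=128°: circle(B,7.00) ∩ circle(D,7.00): a=3.7005, h=5.9419
θ=128°:   candidates: C₊=(3.6496,6.5936) cross=43.976; C₋=(1.1190,-5.0176) cross=-43.976
θ=128°:   branch - wants cross < 0 → take C=(1.1190,-5.0176) (cross=-43.976)
θ=128°: ex = (C−B)/|BC| = (0.3358,-0.9419); ey = (0.9419,0.3358)
θ=128°: P = B + 3.08·ex + -1.66·ey = (-1.7608,-1.8825)
θ=228°: B = A + 2.00·(cos228°, sin228°) = (-1.3383, -1.4863)
θ=228°: |BD| = 7.4873
θ=228°: circle(B,7.00) ∩ circle(D,7.00): a=3.7436, h=5.9148
θ=228°:   candidates: C₊=(1.1567,5.0540) cross=44.286; C₋=(3.5050,-6.5403) cross=-44.286
θ=228°:   branch - wants cross < 0 → take C=(3.5050,-6.5403) (cross=-44.286)
θ=228°: ex = (C−B)/|BC| = (0.6919,-0.7220); ey = (0.7220,0.6919)
θ=228°: P = B + 3.08·ex + -1.66·ey = (-0.4057,-4.8586)

θ=11°: 0.95 -2.97
θ=128°: -1.76 -1.88
θ=228°: -0.41 -4.86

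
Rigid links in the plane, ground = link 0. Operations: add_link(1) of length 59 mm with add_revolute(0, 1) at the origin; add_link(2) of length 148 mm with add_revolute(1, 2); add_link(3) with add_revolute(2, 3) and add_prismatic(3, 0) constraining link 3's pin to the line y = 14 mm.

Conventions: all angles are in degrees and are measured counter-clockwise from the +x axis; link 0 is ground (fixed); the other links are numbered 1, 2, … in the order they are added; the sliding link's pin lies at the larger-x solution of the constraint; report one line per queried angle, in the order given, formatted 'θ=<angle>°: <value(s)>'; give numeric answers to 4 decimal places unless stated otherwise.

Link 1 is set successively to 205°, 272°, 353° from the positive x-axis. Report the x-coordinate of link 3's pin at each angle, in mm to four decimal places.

geometry: r = 59 mm, L = 148 mm, e = 14 mm
θ=205°: crank pin P = (r cos θ, r sin θ) = (-53.472159, -24.934477)
θ=205°: h = r sin θ − e = -24.934477 − 14 = -38.934477
θ=205°: x = r cos θ + √(L² − h²) = -53.472159 + 142.786927 = 89.314767
θ=272°: crank pin P = (r cos θ, r sin θ) = (2.059070, -58.964059)
θ=272°: h = r sin θ − e = -58.964059 − 14 = -72.964059
θ=272°: x = r cos θ + √(L² − h²) = 2.059070 + 128.764305 = 130.823375
θ=353°: crank pin P = (r cos θ, r sin θ) = (58.560223, -7.190291)
θ=353°: h = r sin θ − e = -7.190291 − 14 = -21.190291
θ=353°: x = r cos θ + √(L² − h²) = 58.560223 + 146.475157 = 205.035380

θ=205°: 89.3148
θ=272°: 130.8234
θ=353°: 205.0354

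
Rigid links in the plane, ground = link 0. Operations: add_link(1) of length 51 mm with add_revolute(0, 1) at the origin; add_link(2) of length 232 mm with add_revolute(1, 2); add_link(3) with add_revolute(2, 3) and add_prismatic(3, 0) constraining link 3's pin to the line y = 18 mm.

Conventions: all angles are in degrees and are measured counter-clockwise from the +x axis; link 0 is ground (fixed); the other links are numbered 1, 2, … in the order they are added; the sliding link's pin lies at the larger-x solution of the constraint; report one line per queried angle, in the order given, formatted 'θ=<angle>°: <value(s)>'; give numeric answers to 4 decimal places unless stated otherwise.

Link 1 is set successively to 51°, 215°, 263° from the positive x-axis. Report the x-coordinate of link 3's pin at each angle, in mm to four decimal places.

geometry: r = 51 mm, L = 232 mm, e = 18 mm
θ=51°: crank pin P = (r cos θ, r sin θ) = (32.095340, 39.634444)
θ=51°: h = r sin θ − e = 39.634444 − 18 = 21.634444
θ=51°: x = r cos θ + √(L² − h²) = 32.095340 + 230.989071 = 263.084411
θ=215°: crank pin P = (r cos θ, r sin θ) = (-41.776754, -29.252398)
θ=215°: h = r sin θ − e = -29.252398 − 18 = -47.252398
θ=215°: x = r cos θ + √(L² − h²) = -41.776754 + 227.136987 = 185.360233
θ=263°: crank pin P = (r cos θ, r sin θ) = (-6.215337, -50.619854)
θ=263°: h = r sin θ − e = -50.619854 − 18 = -68.619854
θ=263°: x = r cos θ + √(L² − h²) = -6.215337 + 221.619755 = 215.404418

θ=51°: 263.0844
θ=215°: 185.3602
θ=263°: 215.4044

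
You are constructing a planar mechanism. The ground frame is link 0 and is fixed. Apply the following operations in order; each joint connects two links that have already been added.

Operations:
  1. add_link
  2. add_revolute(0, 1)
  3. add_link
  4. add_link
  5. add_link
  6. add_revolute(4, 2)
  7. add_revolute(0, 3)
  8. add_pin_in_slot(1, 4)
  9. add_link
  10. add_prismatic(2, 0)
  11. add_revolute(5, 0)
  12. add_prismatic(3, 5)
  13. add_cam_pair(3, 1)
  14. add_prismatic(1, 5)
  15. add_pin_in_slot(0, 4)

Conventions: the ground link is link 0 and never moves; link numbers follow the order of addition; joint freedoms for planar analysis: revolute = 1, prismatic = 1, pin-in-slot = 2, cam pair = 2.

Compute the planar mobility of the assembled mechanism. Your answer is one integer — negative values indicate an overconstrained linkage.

(L,J1,J2)=(1,0,0); link0 fixed
link1: (2,0,0)
R 0-1 [J1]: (2,1,0)
link2: (3,1,0)
link3: (4,1,0)
link4: (5,1,0)
R 4-2 [J1]: (5,2,0)
R 0-3 [J1]: (5,3,0)
PS 1-4 [J2]: (5,3,1)
link5: (6,3,1)
P 2-0 [J1]: (6,4,1)
R 5-0 [J1]: (6,5,1)
P 3-5 [J1]: (6,6,1)
C 3-1 [J2]: (6,6,2)
P 1-5 [J1]: (6,7,2)
PS 0-4 [J2]: (6,7,3)
Grübler: 3·5 − 2·7 − 3 = -2

M = -2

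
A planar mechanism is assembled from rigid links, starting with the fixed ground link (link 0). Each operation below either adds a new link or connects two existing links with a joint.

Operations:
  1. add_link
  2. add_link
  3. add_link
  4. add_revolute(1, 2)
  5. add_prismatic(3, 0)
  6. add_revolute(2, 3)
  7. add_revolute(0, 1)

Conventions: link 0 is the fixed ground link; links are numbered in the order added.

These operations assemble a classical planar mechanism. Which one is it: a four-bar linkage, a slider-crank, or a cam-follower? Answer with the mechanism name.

links: 4 (incl. ground); joints: 3 revolute, 1 prismatic, 0 higher (cam) pair, forming one closed loop
4 links, 3 revolutes + 1 prismatic in one loop → slider-crank

slider-crank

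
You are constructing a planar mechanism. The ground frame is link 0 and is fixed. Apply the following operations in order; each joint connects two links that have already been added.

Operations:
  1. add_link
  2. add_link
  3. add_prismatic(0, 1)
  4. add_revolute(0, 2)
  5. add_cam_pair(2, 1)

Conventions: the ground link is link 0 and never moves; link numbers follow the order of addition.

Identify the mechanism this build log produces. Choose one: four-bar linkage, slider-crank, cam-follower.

links: 3 (incl. ground); joints: 1 revolute, 1 prismatic, 1 higher (cam) pair, forming one closed loop
3 links, revolute + prismatic + higher pair in one loop → cam-follower

cam-follower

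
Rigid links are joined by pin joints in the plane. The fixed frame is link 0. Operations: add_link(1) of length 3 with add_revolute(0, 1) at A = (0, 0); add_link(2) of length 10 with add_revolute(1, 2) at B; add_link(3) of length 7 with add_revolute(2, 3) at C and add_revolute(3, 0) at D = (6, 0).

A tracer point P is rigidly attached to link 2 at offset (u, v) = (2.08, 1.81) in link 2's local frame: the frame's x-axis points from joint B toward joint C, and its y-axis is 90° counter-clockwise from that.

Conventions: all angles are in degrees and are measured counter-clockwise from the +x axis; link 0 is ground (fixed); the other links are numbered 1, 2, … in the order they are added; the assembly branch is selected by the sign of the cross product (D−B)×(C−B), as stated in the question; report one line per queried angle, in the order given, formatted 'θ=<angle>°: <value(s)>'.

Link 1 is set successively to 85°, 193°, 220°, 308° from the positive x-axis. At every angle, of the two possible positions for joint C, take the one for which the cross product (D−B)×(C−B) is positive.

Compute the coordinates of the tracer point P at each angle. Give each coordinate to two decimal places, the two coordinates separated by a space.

A=(0,0), D=(6.00,0)
θ=85°: B = A + 3.00·(cos85°, sin85°) = (0.2615, 2.9886)
θ=85°: |BD| = 6.4701
θ=85°: circle(B,10.00) ∩ circle(D,7.00): a=7.1763, h=6.9643
θ=85°:   candidates: C₊=(9.8431,5.8507) cross=45.060; C₋=(3.4094,-6.5030) cross=-45.060
θ=85°:   branch + wants cross > 0 → take C=(9.8431,5.8507) (cross=45.060)
θ=85°: ex = (C−B)/|BC| = (0.9582,0.2862); ey = (-0.2862,0.9582)
θ=85°: P = B + 2.08·ex + 1.81·ey = (1.7364,5.3182)
θ=193°: B = A + 3.00·(cos193°, sin193°) = (-2.9231, -0.6749)
θ=193°: |BD| = 8.9486
θ=193°: circle(B,10.00) ∩ circle(D,7.00): a=7.3239, h=6.8088
θ=193°:   candidates: C₊=(3.8665,6.6669) cross=60.930; C₋=(4.8934,-6.9120) cross=-60.930
θ=193°:   branch + wants cross > 0 → take C=(3.8665,6.6669) (cross=60.930)
θ=193°: ex = (C−B)/|BC| = (0.6790,0.7342); ey = (-0.7342,0.6790)
θ=193°: P = B + 2.08·ex + 1.81·ey = (-2.8397,2.0811)
θ=220°: B = A + 3.00·(cos220°, sin220°) = (-2.2981, -1.9284)
θ=220°: |BD| = 8.5192
θ=220°: circle(B,10.00) ∩ circle(D,7.00): a=7.2528, h=6.8845
θ=220°:   candidates: C₊=(3.2081,6.4192) cross=58.651; C₋=(6.3248,-6.9925) cross=-58.651
θ=220°:   branch + wants cross > 0 → take C=(3.2081,6.4192) (cross=58.651)
θ=220°: ex = (C−B)/|BC| = (0.5506,0.8348); ey = (-0.8348,0.5506)
θ=220°: P = B + 2.08·ex + 1.81·ey = (-2.6637,0.8046)
θ=308°: B = A + 3.00·(cos308°, sin308°) = (1.8470, -2.3640)
θ=308°: |BD| = 4.7787
θ=308°: circle(B,10.00) ∩ circle(D,7.00): a=7.7255, h=6.3495
θ=308°:   candidates: C₊=(5.4198,6.9759) cross=30.343; C₋=(11.7021,-4.0604) cross=-30.343
θ=308°:   branch + wants cross > 0 → take C=(5.4198,6.9759) (cross=30.343)
θ=308°: ex = (C−B)/|BC| = (0.3573,0.9340); ey = (-0.9340,0.3573)
θ=308°: P = B + 2.08·ex + 1.81·ey = (0.8996,0.2254)

θ=85°: 1.74 5.32
θ=193°: -2.84 2.08
θ=220°: -2.66 0.80
θ=308°: 0.90 0.23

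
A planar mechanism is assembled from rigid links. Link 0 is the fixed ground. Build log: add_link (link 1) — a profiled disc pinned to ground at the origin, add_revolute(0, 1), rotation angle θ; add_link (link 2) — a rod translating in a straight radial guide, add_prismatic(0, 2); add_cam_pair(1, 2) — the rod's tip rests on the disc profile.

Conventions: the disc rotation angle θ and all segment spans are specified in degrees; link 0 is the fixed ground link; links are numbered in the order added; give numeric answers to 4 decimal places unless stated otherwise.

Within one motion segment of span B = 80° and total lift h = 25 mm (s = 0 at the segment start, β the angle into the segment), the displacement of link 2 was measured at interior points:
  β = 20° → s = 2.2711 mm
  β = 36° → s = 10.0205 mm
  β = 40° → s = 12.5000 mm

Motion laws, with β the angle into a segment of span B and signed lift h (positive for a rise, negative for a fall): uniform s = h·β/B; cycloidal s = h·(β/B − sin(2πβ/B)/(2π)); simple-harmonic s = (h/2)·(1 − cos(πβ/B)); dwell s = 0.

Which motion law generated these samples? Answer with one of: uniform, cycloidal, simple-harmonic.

candidates at β/B = r: uniform s = h·r (linear in β); cycloidal s = h·(r − sin(2πr)/(2π)); simple-harmonic s = (h/2)(1 − cos(πr))
β=20°: printed 2.2711 | uniform 6.2500, cycloidal 2.2711, simple-harmonic 3.6612
β=36°: printed 10.0205 | uniform 11.2500, cycloidal 10.0205, simple-harmonic 10.5446
β=40°: printed 12.5000 | uniform 12.5000, cycloidal 12.5000, simple-harmonic 12.5000
only one law matches every sample → cycloidal

cycloidal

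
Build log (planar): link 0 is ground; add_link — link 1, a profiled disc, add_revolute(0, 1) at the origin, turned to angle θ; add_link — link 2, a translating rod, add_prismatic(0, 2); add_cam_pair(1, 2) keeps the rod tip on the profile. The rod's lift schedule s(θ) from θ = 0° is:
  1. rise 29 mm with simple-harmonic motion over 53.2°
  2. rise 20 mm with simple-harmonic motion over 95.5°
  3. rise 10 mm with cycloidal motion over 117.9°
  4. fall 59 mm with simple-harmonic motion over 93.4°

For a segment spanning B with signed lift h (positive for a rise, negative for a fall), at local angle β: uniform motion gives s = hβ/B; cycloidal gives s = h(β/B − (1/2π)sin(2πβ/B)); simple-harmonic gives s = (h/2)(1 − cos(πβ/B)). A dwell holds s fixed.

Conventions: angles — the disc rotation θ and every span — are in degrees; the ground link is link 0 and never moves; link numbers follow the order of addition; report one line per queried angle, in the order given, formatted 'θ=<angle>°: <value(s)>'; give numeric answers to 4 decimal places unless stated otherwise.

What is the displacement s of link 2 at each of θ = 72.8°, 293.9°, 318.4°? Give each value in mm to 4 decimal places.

seg 1 [0°–53.2°] simple-harmonic, h=29: full span → s += 29 → s = 29.0000
seg 2 [53.2°–148.7°] simple-harmonic, h=20: θ=72.8° here. β=19.6, B=95.5. 20/2·(1 − cos(π·0.2052)) = 2.0076 → s = 31.0076
seg 2 [53.2°–148.7°] simple-harmonic, h=20: full span → s += 20 → s = 49.0000
seg 3 [148.7°–266.6°] cycloidal, h=10: full span → s += 10 → s = 59.0000
seg 4 [266.6°–360°] simple-harmonic, h=-59: θ=293.9° here. β=27.3, B=93.4. -59/2·(1 − cos(π·0.2923)) = -11.5875 → s = 47.4125
seg 4 [266.6°–360°] simple-harmonic, h=-59: θ=318.4° here. β=51.8, B=93.4. -59/2·(1 − cos(π·0.5546)) = -34.5357 → s = 24.4643

θ=72.8°: 31.0076
θ=293.9°: 47.4125
θ=318.4°: 24.4643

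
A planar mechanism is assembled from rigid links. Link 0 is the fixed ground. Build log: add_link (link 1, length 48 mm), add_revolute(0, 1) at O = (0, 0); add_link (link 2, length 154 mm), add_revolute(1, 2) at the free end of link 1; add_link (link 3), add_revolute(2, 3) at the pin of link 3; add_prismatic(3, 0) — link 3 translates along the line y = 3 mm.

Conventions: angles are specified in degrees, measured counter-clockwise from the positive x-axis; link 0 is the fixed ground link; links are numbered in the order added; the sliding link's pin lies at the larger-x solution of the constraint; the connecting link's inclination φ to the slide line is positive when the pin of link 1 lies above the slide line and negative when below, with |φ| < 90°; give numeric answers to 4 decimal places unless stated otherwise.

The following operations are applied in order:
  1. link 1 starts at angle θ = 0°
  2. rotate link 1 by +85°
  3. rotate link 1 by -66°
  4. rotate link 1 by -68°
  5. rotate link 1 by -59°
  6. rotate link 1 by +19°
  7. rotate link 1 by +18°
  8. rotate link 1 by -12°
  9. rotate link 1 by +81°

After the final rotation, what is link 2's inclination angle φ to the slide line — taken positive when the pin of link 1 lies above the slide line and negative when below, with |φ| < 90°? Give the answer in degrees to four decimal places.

geometry: r = 48 mm, L = 154 mm, e = 3 mm; θ starts at 0°
rotate link 1 by +85°: θ ← 0° +85° = 85°
rotate link 1 by -66°: θ ← 85° -66° = 19°
rotate link 1 by -68°: θ ← 19° -68° = -49°
rotate link 1 by -59°: θ ← -49° -59° = -108°
rotate link 1 by +19°: θ ← -108° +19° = -89°
rotate link 1 by +18°: θ ← -89° +18° = -71°
rotate link 1 by -12°: θ ← -71° -12° = -83°
rotate link 1 by +81°: θ ← -83° +81° = -2°
h = r sin θ − e = -1.675176 − 3 = -4.675176
sin φ = h / L = -4.675176 / 154 = -0.03035828
φ = arcsin(-0.03035828) = -1.739669°

-1.7397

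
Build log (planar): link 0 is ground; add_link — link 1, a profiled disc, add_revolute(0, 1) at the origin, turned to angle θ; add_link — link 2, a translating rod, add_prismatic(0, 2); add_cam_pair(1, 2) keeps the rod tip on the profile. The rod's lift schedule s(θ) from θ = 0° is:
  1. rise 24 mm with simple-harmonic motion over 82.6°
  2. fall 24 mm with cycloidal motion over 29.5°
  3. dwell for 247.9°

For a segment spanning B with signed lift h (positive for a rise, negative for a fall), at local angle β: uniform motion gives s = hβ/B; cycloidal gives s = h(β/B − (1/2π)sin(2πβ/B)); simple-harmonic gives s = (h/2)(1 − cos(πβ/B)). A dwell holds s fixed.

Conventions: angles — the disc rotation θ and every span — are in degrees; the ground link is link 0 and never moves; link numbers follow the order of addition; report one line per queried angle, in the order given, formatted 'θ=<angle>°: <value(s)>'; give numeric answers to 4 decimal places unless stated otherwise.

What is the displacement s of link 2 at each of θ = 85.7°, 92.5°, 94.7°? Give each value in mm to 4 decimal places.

seg 1 [0°–82.6°] simple-harmonic, h=24: full span → s += 24 → s = 24.0000
seg 2 [82.6°–112.1°] cycloidal, h=-24: θ=85.7° here. β=3.1, B=29.5. -24·(0.1051 − sin(2π·0.1051)/(2π)) = -0.1793 → s = 23.8207
seg 2 [82.6°–112.1°] cycloidal, h=-24: θ=92.5° here. β=9.9, B=29.5. -24·(0.3356 − sin(2π·0.3356)/(2π)) = -4.7737 → s = 19.2263
seg 2 [82.6°–112.1°] cycloidal, h=-24: θ=94.7° here. β=12.1, B=29.5. -24·(0.4102 − sin(2π·0.4102)/(2π)) = -7.8008 → s = 16.1992

θ=85.7°: 23.8207
θ=92.5°: 19.2263
θ=94.7°: 16.1992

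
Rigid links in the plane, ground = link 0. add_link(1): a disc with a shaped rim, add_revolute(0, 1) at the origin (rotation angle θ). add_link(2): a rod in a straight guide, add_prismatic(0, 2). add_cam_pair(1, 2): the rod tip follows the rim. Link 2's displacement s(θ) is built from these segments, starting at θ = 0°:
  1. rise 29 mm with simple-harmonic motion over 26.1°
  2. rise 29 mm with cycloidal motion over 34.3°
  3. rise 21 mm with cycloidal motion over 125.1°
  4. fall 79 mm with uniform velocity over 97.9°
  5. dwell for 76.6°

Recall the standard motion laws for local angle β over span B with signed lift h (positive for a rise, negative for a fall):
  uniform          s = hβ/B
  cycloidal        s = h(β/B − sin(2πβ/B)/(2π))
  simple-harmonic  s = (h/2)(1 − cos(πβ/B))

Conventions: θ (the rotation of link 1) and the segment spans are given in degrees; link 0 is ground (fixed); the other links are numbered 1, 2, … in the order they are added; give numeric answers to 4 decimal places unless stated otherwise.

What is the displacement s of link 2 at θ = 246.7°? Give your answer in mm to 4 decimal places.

segment 1 (0° to 26.1°, simple-harmonic, h = 29) is passed completely: s = 0.0000 + (29) = 29.0000
segment 2 (26.1° to 60.4°, cycloidal, h = 29) is passed completely: s = 29.0000 + (29) = 58.0000
segment 3 (60.4° to 185.5°, cycloidal, h = 21) is passed completely: s = 58.0000 + (21) = 79.0000
θ = 246.7° falls in segment 4 (185.5° to 283.4°, uniform, h = -79): β = 246.7 − 185.5 = 61.2°, B = 97.9°; Δs = -79·61.2/97.9 = -49.3851; s = 79.0000 − 49.3851 = 29.6149

29.6149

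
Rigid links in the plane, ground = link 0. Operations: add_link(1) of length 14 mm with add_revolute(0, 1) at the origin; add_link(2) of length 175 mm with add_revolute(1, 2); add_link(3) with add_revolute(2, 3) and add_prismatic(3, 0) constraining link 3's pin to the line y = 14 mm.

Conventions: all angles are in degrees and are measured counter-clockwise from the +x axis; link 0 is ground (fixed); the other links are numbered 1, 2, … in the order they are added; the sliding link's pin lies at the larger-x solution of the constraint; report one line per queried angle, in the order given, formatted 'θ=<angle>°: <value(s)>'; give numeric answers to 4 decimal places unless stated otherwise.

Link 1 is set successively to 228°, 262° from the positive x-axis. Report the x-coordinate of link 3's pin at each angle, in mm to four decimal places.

geometry: r = 14 mm, L = 175 mm, e = 14 mm
θ=228°: crank pin P = (r cos θ, r sin θ) = (-9.367828, -10.404028)
θ=228°: h = r sin θ − e = -10.404028 − 14 = -24.404028
θ=228°: x = r cos θ + √(L² − h²) = -9.367828 + 173.290056 = 163.922227
θ=262°: crank pin P = (r cos θ, r sin θ) = (-1.948423, -13.863753)
θ=262°: h = r sin θ − e = -13.863753 − 14 = -27.863753
θ=262°: x = r cos θ + √(L² − h²) = -1.948423 + 172.767506 = 170.819083

θ=228°: 163.9222
θ=262°: 170.8191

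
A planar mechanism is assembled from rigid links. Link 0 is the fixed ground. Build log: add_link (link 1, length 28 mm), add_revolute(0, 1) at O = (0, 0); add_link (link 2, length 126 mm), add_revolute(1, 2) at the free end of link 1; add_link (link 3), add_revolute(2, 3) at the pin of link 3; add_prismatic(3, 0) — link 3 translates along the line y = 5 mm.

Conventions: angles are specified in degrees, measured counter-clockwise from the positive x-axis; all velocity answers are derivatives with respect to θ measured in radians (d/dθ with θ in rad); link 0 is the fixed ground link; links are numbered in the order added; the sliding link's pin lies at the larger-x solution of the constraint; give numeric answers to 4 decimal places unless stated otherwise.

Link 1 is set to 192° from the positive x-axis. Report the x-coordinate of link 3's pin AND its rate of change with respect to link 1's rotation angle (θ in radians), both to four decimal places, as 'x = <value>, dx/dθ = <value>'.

geometry: r = 28 mm, L = 126 mm, e = 5 mm
crank pin P = (r cos θ, r sin θ) = (-27.388133, -5.821527)
h = r sin θ − e = -5.821527 − 5 = -10.821527
x = r cos θ + √(L² − h²) = -27.388133 + 125.534436 = 98.146303
dx/dθ = −r sin θ − h·r cos θ/√(L² − h²) (θ in radians; h = -10.821527) = 3.460570

x = 98.1463, dx/dθ = 3.4606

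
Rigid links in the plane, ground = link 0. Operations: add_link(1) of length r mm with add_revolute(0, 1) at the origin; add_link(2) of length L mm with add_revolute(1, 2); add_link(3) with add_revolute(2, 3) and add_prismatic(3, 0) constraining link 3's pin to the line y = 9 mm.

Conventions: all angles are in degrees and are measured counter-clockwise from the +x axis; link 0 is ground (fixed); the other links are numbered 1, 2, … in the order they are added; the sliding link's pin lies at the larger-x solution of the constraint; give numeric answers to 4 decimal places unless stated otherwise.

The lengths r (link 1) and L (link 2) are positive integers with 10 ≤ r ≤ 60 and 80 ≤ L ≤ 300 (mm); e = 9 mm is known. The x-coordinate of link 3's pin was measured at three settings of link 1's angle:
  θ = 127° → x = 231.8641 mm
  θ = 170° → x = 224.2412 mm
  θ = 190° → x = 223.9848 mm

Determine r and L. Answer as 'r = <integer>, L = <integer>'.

constraint per measurement: (x − r cos θ)² + (r sin θ − e)² = L²
subtracting the θ₁ and θ₂ equations cancels the r² and L² terms:
r = (x₁² − x₂²) / (2[(x₁cos θ₁ + e sin θ₁) − (x₂cos θ₂ + e sin θ₂)]) = 20.0002 → r = 20
L² = (x₁ − r cos θ₁)² + (r sin θ₁ − e)² = 59536.0240 → L = 244.0000 → L = 244
check at θ₃=190°: x = 223.9848 (printed 223.9848) ✓

r = 20, L = 244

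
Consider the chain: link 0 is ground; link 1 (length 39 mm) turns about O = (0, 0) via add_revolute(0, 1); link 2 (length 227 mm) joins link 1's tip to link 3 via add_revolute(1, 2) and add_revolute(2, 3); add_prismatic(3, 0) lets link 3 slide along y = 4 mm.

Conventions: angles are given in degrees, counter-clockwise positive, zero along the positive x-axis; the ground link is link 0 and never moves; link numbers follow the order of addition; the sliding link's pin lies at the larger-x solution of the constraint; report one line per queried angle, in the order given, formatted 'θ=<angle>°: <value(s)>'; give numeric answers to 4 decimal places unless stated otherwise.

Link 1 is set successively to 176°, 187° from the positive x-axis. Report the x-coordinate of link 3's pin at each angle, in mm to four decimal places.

geometry: r = 39 mm, L = 227 mm, e = 4 mm
θ=176°: crank pin P = (r cos θ, r sin θ) = (-38.904998, 2.720502)
θ=176°: h = r sin θ − e = 2.720502 − 4 = -1.279498
θ=176°: x = r cos θ + √(L² − h²) = -38.904998 + 226.996394 = 188.091396
θ=187°: crank pin P = (r cos θ, r sin θ) = (-38.709300, -4.752904)
θ=187°: h = r sin θ − e = -4.752904 − 4 = -8.752904
θ=187°: x = r cos θ + √(L² − h²) = -38.709300 + 226.831185 = 188.121885

θ=176°: 188.0914
θ=187°: 188.1219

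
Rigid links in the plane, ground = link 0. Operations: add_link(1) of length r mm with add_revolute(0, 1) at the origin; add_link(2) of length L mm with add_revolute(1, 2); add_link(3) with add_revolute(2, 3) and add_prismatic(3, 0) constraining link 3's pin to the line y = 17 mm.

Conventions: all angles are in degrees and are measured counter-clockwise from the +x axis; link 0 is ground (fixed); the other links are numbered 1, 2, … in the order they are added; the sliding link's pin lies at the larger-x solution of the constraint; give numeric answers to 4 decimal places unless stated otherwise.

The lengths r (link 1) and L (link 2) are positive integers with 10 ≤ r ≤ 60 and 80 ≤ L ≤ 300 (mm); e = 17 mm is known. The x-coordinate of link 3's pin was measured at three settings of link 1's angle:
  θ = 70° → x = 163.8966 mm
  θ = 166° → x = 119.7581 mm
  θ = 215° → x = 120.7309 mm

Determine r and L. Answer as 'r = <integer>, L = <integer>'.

constraint per measurement: (x − r cos θ)² + (r sin θ − e)² = L²
subtracting the θ₁ and θ₂ equations cancels the r² and L² terms:
r = (x₁² − x₂²) / (2[(x₁cos θ₁ + e sin θ₁) − (x₂cos θ₂ + e sin θ₂)]) = 34.0000 → r = 34
L² = (x₁ − r cos θ₁)² + (r sin θ₁ − e)² = 23409.0070 → L = 153.0000 → L = 153
check at θ₃=215°: x = 120.7309 (printed 120.7309) ✓

r = 34, L = 153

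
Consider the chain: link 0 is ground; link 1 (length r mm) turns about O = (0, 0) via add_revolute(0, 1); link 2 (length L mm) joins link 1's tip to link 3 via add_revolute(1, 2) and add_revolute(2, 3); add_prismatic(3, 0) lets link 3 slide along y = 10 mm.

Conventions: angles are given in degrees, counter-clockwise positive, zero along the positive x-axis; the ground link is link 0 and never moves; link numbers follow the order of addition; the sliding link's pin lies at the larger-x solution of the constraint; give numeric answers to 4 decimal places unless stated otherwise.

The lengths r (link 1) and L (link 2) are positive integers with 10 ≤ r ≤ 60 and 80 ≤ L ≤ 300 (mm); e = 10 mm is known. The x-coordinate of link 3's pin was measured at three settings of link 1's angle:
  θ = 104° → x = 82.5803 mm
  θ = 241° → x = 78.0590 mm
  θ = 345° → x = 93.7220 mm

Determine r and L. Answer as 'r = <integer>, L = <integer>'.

constraint per measurement: (x − r cos θ)² + (r sin θ − e)² = L²
subtracting the θ₁ and θ₂ equations cancels the r² and L² terms:
r = (x₁² − x₂²) / (2[(x₁cos θ₁ + e sin θ₁) − (x₂cos θ₂ + e sin θ₂)]) = 10.0000 → r = 10
L² = (x₁ − r cos θ₁)² + (r sin θ₁ − e)² = 7225.0065 → L = 85.0000 → L = 85
check at θ₃=345°: x = 93.7220 (printed 93.7220) ✓

r = 10, L = 85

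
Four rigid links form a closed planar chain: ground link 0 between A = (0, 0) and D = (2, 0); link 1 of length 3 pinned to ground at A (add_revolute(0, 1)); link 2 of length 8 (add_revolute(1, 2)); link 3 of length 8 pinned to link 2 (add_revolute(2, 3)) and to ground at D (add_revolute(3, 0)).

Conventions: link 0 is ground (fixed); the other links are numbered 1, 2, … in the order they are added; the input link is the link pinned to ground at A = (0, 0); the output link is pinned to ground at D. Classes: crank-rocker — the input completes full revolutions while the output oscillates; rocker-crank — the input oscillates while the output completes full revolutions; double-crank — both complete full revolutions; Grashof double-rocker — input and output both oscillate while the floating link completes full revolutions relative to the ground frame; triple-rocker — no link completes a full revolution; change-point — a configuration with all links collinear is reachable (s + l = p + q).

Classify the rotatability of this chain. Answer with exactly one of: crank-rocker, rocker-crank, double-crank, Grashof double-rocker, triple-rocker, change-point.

lengths: ground=2, input=3, coupler=8, output=8
sorted: s=2 (shortest), l=8 (longest), p+q=11
s + l = 10 vs p + q = 11
s + l < p + q (Grashof) with shortest = ground link → double-crank

double-crank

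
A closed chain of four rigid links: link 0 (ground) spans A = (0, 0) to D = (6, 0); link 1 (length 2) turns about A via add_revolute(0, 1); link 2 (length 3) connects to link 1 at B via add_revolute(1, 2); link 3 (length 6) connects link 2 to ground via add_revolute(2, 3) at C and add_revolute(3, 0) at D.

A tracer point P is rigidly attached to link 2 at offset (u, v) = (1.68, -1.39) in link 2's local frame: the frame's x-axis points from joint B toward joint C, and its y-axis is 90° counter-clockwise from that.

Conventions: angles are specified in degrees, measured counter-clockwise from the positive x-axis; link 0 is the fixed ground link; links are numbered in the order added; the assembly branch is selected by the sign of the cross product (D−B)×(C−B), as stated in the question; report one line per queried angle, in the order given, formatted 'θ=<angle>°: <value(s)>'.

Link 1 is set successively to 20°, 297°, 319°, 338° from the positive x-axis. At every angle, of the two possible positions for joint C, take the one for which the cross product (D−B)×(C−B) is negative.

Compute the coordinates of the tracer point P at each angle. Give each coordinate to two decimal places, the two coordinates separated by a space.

A=(0,0), D=(6.00,0)
θ=20°: B = A + 2.00·(cos20°, sin20°) = (1.8794, 0.6840)
θ=20°: |BD| = 4.1770
θ=20°: circle(B,3.00) ∩ circle(D,6.00): a=-1.1435, h=2.7735
θ=20°:   candidates: C₊=(1.2055,3.6074) cross=11.585; C₋=(0.2971,-1.8648) cross=-11.585
θ=20°:   branch - wants cross < 0 → take C=(0.2971,-1.8648) (cross=-11.585)
θ=20°: ex = (C−B)/|BC| = (-0.5274,-0.8496); ey = (0.8496,-0.5274)
θ=20°: P = B + 1.68·ex + -1.39·ey = (-0.1876,-0.0102)
θ=297°: B = A + 2.00·(cos297°, sin297°) = (0.9080, -1.7820)
θ=297°: |BD| = 5.3948
θ=297°: circle(B,3.00) ∩ circle(D,6.00): a=0.1950, h=2.9937
θ=297°:   candidates: C₊=(0.1032,1.1080) cross=16.150; C₋=(2.0809,-4.5432) cross=-16.150
θ=297°:   branch - wants cross < 0 → take C=(2.0809,-4.5432) (cross=-16.150)
θ=297°: ex = (C−B)/|BC| = (0.3910,-0.9204); ey = (0.9204,0.3910)
θ=297°: P = B + 1.68·ex + -1.39·ey = (0.2855,-3.8717)
θ=319°: B = A + 2.00·(cos319°, sin319°) = (1.5094, -1.3121)
θ=319°: |BD| = 4.6784
θ=319°: circle(B,3.00) ∩ circle(D,6.00): a=-0.5465, h=2.9498
θ=319°:   candidates: C₊=(0.1576,1.3660) cross=13.800; C₋=(1.8122,-4.2968) cross=-13.800
θ=319°:   branch - wants cross < 0 → take C=(1.8122,-4.2968) (cross=-13.800)
θ=319°: ex = (C−B)/|BC| = (0.1009,-0.9949); ey = (0.9949,0.1009)
θ=319°: P = B + 1.68·ex + -1.39·ey = (0.2961,-3.1238)
θ=338°: B = A + 2.00·(cos338°, sin338°) = (1.8544, -0.7492)
θ=338°: |BD| = 4.2128
θ=338°: circle(B,3.00) ∩ circle(D,6.00): a=-1.0981, h=2.7918
θ=338°:   candidates: C₊=(0.2772,1.8028) cross=11.761; C₋=(1.2702,-3.6918) cross=-11.761
θ=338°:   branch - wants cross < 0 → take C=(1.2702,-3.6918) (cross=-11.761)
θ=338°: ex = (C−B)/|BC| = (-0.1947,-0.9809); ey = (0.9809,-0.1947)
θ=338°: P = B + 1.68·ex + -1.39·ey = (0.1639,-2.1264)

θ=20°: -0.19 -0.01
θ=297°: 0.29 -3.87
θ=319°: 0.30 -3.12
θ=338°: 0.16 -2.13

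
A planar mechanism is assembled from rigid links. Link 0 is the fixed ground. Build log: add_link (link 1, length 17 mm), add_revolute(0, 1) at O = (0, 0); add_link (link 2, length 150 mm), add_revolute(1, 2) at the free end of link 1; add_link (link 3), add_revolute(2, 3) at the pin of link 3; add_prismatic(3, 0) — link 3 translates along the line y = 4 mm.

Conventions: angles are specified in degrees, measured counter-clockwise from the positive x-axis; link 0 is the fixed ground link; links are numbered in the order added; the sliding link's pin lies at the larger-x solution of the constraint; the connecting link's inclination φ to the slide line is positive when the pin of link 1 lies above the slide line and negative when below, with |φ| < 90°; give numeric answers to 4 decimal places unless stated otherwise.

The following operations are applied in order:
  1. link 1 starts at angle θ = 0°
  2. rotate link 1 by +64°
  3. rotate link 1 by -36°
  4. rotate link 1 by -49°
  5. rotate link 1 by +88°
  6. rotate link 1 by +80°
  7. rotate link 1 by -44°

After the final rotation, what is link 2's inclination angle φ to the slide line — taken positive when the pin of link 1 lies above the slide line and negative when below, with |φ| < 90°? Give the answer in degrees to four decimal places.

geometry: r = 17 mm, L = 150 mm, e = 4 mm; θ starts at 0°
rotate link 1 by +64°: θ ← 0° +64° = 64°
rotate link 1 by -36°: θ ← 64° -36° = 28°
rotate link 1 by -49°: θ ← 28° -49° = -21°
rotate link 1 by +88°: θ ← -21° +88° = 67°
rotate link 1 by +80°: θ ← 67° +80° = 147°
rotate link 1 by -44°: θ ← 147° -44° = 103°
h = r sin θ − e = 16.564291 − 4 = 12.564291
sin φ = h / L = 12.564291 / 150 = 0.08376194
φ = arcsin(0.08376194) = 4.804835°

4.8048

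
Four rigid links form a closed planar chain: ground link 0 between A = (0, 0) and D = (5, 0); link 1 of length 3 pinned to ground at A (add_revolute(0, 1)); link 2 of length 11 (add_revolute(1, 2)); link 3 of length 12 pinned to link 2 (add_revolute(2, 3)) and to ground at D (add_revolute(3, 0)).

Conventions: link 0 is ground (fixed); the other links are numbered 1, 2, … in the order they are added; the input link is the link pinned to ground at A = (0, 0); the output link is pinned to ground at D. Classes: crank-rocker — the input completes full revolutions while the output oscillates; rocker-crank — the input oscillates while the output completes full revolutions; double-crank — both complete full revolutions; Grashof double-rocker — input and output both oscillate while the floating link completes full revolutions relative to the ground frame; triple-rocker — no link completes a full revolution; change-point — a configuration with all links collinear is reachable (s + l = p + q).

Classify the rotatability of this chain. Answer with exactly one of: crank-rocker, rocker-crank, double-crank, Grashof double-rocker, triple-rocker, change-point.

lengths: ground=5, input=3, coupler=11, output=12
sorted: s=3 (shortest), l=12 (longest), p+q=16
s + l = 15 vs p + q = 16
s + l < p + q (Grashof) with shortest = input link → crank-rocker

crank-rocker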